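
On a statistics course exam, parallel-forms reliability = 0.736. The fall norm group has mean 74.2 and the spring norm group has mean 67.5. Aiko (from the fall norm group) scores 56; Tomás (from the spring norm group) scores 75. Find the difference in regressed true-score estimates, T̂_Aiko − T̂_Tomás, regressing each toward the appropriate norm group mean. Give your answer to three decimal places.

T̂_Aiko = 0.736(56) + 0.264(74.2) = 60.80480
T̂_Tomás = 0.736(75) + 0.264(67.5) = 73.02000
Difference = 60.80480 − 73.02000 = -12.21520

-12.215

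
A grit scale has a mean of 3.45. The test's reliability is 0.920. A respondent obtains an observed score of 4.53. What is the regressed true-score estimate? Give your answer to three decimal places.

Kelley's formula gives T̂ = 0.920·4.53 + 0.080·3.45 = 4.16760 + 0.27600 = 4.4436.

4.444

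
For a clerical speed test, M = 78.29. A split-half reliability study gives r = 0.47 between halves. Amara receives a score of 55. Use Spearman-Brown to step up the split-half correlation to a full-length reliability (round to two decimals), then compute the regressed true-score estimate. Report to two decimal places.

Spearman-Brown: ρ = 2r/(1 + r) = 2(0.47)/(1 + 0.47) = 0.940/1.47 = 0.6395 → 0.64
Regress the observed score toward the mean by the unreliability: T̂ = 0.64·55 + 0.36·78.29 = 35.20 + 28.1844 = 63.384.

63.38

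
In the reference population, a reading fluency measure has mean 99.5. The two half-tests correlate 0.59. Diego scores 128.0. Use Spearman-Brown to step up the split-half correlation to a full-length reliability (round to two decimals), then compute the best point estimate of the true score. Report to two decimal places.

Spearman-Brown: ρ = 2r/(1 + r) = 2(0.59)/(1 + 0.59) = 1.180/1.59 = 0.7421 → 0.74
T̂ = 0.74(128.0) + 0.26(99.5) = 94.720 + 25.870 = 120.590 → 120.59

120.59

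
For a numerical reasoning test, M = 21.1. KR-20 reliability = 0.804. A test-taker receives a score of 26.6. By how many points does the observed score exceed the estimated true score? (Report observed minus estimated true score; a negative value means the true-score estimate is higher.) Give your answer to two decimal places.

1.08

T̂ = 0.804(26.6) + 0.196(21.1) = 21.3864 + 4.1356 = 25.5220 → 25.522
X − T̂ = 26.6 − 25.522 = 1.078 → 1.08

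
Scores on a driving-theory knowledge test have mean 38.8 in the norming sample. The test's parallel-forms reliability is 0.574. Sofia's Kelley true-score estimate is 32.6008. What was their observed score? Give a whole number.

T̂ = ρX + (1 − ρ)μ  ⇒  X = (T̂ − (1 − ρ)μ) / ρ
X = (32.6008 − 0.426 × 38.8) / 0.574 = (32.6008 − 16.5288) / 0.574 = 16.0720 / 0.574 = 28.00

28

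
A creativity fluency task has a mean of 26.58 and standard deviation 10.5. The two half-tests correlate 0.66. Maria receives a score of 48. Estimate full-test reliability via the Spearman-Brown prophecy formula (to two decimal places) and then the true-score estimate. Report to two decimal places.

43.72

Spearman-Brown: ρ = 2r/(1 + r) = 2(0.66)/(1 + 0.66) = 1.320/1.66 = 0.7952 → 0.80
T̂ = 0.80(48) + 0.20(26.58) = 38.40 + 5.3160 = 43.716 → 43.72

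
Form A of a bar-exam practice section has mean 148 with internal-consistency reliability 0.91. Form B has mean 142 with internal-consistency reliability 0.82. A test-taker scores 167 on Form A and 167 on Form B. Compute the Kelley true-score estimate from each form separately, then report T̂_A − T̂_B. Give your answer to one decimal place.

2.8

T̂_A = 0.91(167) + 0.09(148) = 165.290
T̂_B = 0.82(167) + 0.18(142) = 162.500
T̂_A − T̂_B = 2.790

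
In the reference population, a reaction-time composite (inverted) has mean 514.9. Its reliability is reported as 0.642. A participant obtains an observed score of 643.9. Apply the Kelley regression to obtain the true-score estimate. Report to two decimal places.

T̂ = ρX + (1 − ρ)μ
  = 0.642 × 643.9 + 0.358 × 514.9
  = 413.3838 + 184.3342
  = 597.718
  ≈ 597.72

597.72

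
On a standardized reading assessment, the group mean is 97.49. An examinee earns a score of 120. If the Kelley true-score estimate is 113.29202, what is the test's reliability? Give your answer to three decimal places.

T̂ = ρX + (1 − ρ)μ  ⇒  T̂ − μ = ρ(X − μ)
ρ = (T̂ − μ)/(X − μ) = (113.29202 − 97.49) / (120 − 97.49) = 15.80202 / 22.51 = 0.70200

0.702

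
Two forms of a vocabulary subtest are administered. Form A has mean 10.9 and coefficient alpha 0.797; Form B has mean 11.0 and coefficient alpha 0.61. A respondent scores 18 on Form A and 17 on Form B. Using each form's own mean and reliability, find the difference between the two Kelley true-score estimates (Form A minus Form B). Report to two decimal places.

T̂_A = 0.797(18) + 0.203(10.9) = 16.5587
T̂_B = 0.61(17) + 0.39(11.0) = 14.6600
T̂_A − T̂_B = 1.8987

1.90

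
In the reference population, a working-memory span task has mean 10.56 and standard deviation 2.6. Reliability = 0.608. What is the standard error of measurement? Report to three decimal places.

SEM = SD · √(1 − ρ) = 2.6 × √0.392 = 2.6 × 0.6261 = 1.6279

1.628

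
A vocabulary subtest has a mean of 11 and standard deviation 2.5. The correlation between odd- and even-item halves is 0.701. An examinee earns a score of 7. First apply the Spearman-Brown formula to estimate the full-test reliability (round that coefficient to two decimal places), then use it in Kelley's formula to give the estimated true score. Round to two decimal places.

7.72

Spearman-Brown: ρ = 2r/(1 + r) = 2(0.701)/(1 + 0.701) = 1.4020/1.701 = 0.8242 → 0.82
Weight the observed score by reliability and the mean by (1 − reliability): T̂ = 0.82·7 + 0.18·11 = 5.74 + 1.98 = 7.720.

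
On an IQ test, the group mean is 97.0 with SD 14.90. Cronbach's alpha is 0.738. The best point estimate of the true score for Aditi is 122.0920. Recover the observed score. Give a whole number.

131

T̂ = ρX + (1 − ρ)μ  ⇒  X = (T̂ − (1 − ρ)μ) / ρ
X = (122.0920 − 0.262 × 97.0) / 0.738 = (122.0920 − 25.4140) / 0.738 = 96.6780 / 0.738 = 131.00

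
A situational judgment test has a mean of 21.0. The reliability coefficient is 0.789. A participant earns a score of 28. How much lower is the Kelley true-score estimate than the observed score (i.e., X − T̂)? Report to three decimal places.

Weight the observed score by reliability and the mean by (1 − reliability): T̂ = 0.789·28 + 0.211·21.0 = 22.092 + 4.4310 = 26.52300.
X − T̂ = 28 − 26.5230 = 1.4770 → 1.477

1.477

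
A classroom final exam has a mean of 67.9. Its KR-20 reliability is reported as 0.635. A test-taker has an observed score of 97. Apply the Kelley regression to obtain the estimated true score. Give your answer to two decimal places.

86.38

T̂ = 0.635(97) + 0.365(67.9) = 61.595 + 24.7835 = 86.379 → 86.38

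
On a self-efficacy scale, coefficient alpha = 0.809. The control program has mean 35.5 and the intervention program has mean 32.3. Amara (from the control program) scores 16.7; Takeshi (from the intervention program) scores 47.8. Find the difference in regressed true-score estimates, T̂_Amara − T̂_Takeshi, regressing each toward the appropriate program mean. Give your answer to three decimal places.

T̂_Amara = 0.809(16.7) + 0.191(35.5) = 20.29080
T̂_Takeshi = 0.809(47.8) + 0.191(32.3) = 44.83950
Difference = 20.29080 − 44.83950 = -24.54870

-24.549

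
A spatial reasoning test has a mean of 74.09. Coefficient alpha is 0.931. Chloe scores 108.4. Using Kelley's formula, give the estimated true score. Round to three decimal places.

106.033

T̂ = ρX + (1 − ρ)μ
  = 0.931 × 108.4 + 0.069 × 74.09
  = 100.9204 + 5.11221
  = 106.0326
  ≈ 106.033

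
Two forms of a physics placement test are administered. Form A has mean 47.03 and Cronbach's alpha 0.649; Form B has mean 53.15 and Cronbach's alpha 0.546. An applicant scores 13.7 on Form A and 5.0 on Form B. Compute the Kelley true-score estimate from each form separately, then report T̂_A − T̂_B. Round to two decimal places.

T̂_A = 0.649(13.7) + 0.351(47.03) = 25.3988
T̂_B = 0.546(5.0) + 0.454(53.15) = 26.8601
T̂_A − T̂_B = -1.4613

-1.46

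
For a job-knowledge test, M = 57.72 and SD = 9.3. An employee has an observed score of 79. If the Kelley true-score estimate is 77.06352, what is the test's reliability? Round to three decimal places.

T̂ = ρX + (1 − ρ)μ  ⇒  T̂ − μ = ρ(X − μ)
ρ = (T̂ − μ)/(X − μ) = (77.06352 − 57.72) / (79 − 57.72) = 19.34352 / 21.28 = 0.90900

0.909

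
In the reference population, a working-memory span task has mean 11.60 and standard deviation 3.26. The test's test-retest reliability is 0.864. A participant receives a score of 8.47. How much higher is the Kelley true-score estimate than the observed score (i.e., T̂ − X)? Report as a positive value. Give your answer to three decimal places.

Kelley's formula gives T̂ = 0.864·8.47 + 0.136·11.60 = 7.31808 + 1.57760 = 8.89568.
T̂ − X = 8.8957 − 8.47 = 0.4257 → 0.426

0.426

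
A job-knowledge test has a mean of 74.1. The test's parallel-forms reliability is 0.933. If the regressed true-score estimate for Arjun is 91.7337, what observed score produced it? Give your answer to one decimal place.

93.0

T̂ = ρX + (1 − ρ)μ  ⇒  X = (T̂ − (1 − ρ)μ) / ρ
X = (91.7337 − 0.067 × 74.1) / 0.933 = (91.7337 − 4.9647) / 0.933 = 86.7690 / 0.933 = 93.000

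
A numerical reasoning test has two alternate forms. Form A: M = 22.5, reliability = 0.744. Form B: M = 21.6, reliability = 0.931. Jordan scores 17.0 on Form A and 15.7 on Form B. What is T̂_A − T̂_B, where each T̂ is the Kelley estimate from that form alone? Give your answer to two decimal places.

T̂_A = 0.744(17.0) + 0.256(22.5) = 18.4080
T̂_B = 0.931(15.7) + 0.069(21.6) = 16.1071
T̂_A − T̂_B = 2.3009

2.30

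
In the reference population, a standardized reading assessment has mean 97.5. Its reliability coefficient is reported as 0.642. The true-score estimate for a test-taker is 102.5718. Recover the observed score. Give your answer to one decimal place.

T̂ = ρX + (1 − ρ)μ  ⇒  X = (T̂ − (1 − ρ)μ) / ρ
X = (102.5718 − 0.358 × 97.5) / 0.642 = (102.5718 − 34.9050) / 0.642 = 67.6668 / 0.642 = 105.400

105.4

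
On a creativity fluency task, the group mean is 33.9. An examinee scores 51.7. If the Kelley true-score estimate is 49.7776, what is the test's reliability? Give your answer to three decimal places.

0.892

T̂ = ρX + (1 − ρ)μ  ⇒  T̂ − μ = ρ(X − μ)
ρ = (T̂ − μ)/(X − μ) = (49.7776 − 33.9) / (51.7 − 33.9) = 15.8776 / 17.8 = 0.89200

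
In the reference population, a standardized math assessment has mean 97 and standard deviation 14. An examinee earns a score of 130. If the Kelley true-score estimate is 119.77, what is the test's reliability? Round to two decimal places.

T̂ = ρX + (1 − ρ)μ  ⇒  T̂ − μ = ρ(X − μ)
ρ = (T̂ − μ)/(X − μ) = (119.77 − 97) / (130 − 97) = 22.77 / 33.0 = 0.6900

0.69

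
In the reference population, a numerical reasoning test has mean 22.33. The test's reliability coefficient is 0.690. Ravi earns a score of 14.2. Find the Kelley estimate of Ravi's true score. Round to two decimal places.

16.72

T̂ = 0.690(14.2) + 0.310(22.33) = 9.7980 + 6.92230 = 16.720 → 16.72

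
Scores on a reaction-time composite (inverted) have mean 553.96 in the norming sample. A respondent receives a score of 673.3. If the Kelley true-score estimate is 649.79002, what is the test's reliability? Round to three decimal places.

T̂ = ρX + (1 − ρ)μ  ⇒  T̂ − μ = ρ(X − μ)
ρ = (T̂ − μ)/(X − μ) = (649.79002 − 553.96) / (673.3 − 553.96) = 95.83002 / 119.34 = 0.80300

0.803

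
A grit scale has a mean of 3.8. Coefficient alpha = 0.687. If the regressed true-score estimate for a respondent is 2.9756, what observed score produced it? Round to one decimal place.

2.6

T̂ = ρX + (1 − ρ)μ  ⇒  X = (T̂ − (1 − ρ)μ) / ρ
X = (2.9756 − 0.313 × 3.8) / 0.687 = (2.9756 − 1.1894) / 0.687 = 1.7862 / 0.687 = 2.600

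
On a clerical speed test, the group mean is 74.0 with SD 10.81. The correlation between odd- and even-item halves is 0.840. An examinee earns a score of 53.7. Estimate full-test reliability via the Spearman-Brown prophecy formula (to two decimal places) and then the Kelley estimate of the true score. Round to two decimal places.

55.53

Spearman-Brown: ρ = 2r/(1 + r) = 2(0.840)/(1 + 0.840) = 1.6800/1.840 = 0.9130 → 0.91
Weight the observed score by reliability and the mean by (1 − reliability): T̂ = 0.91·53.7 + 0.09·74.0 = 48.867 + 6.660 = 55.527.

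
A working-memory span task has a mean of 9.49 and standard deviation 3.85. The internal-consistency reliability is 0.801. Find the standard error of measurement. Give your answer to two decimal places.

1.72

SEM = SD · √(1 − ρ) = 3.85 × √0.199 = 3.85 × 0.4461 = 1.717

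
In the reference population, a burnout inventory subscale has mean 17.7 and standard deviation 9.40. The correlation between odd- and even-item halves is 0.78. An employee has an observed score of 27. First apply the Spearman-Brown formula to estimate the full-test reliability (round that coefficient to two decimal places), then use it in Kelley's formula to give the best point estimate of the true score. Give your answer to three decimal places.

25.884

Spearman-Brown: ρ = 2r/(1 + r) = 2(0.78)/(1 + 0.78) = 1.560/1.78 = 0.8764 → 0.88
Kelley's formula gives T̂ = 0.88·27 + 0.12·17.7 = 23.76 + 2.124 = 25.8840.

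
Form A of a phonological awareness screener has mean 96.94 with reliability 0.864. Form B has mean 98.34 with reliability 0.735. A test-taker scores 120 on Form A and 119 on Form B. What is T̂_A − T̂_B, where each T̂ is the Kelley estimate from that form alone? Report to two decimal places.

3.34

T̂_A = 0.864(120) + 0.136(96.94) = 116.8638
T̂_B = 0.735(119) + 0.265(98.34) = 113.5251
T̂_A − T̂_B = 3.3387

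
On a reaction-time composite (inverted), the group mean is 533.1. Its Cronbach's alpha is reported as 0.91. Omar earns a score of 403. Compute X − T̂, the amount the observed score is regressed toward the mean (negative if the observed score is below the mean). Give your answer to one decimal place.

-11.7

T̂ = 0.91(403) + 0.09(533.1) = 366.73 + 47.979 = 414.709 → 414.71
X − T̂ = 403 − 414.71 = -11.71 → -11.7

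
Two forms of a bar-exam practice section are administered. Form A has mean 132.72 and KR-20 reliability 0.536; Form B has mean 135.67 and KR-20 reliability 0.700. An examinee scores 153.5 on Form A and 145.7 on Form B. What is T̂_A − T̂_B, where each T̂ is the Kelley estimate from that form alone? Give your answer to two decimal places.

T̂_A = 0.536(153.5) + 0.464(132.72) = 143.8581
T̂_B = 0.700(145.7) + 0.300(135.67) = 142.6910
T̂_A − T̂_B = 1.1671

1.17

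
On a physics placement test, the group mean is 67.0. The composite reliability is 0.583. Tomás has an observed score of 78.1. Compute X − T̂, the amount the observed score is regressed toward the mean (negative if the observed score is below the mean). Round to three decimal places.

4.629

T̂ = 0.583(78.1) + 0.417(67.0) = 45.5323 + 27.9390 = 73.47130 → 73.4713
X − T̂ = 78.1 − 73.4713 = 4.6287 → 4.629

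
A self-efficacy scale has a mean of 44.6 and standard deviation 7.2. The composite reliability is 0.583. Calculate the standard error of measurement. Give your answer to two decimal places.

4.65

SEM = SD · √(1 − ρ) = 7.2 × √0.417 = 7.2 × 0.6458 = 4.649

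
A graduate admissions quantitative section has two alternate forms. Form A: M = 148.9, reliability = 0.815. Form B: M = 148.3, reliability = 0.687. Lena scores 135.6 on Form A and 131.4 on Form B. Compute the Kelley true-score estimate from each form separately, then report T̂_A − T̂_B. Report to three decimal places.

T̂_A = 0.815(135.6) + 0.185(148.9) = 138.06050
T̂_B = 0.687(131.4) + 0.313(148.3) = 136.68970
T̂_A − T̂_B = 1.37080

1.371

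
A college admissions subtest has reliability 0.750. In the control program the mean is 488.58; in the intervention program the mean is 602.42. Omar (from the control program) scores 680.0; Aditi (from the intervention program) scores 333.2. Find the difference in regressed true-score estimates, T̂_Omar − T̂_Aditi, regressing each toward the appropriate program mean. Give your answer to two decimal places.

T̂_Omar = 0.750(680.0) + 0.250(488.58) = 632.1450
T̂_Aditi = 0.750(333.2) + 0.250(602.42) = 400.5050
Difference = 632.1450 − 400.5050 = 231.6400

231.64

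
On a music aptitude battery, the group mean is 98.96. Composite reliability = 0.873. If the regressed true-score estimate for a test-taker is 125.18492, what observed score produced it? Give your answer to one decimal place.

129.0

T̂ = ρX + (1 − ρ)μ  ⇒  X = (T̂ − (1 − ρ)μ) / ρ
X = (125.18492 − 0.127 × 98.96) / 0.873 = (125.18492 − 12.56792) / 0.873 = 112.61700 / 0.873 = 129.000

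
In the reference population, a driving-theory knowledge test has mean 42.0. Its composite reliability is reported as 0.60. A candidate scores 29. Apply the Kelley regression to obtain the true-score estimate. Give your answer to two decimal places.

34.20

T̂ = 0.60(29) + 0.40(42.0) = 17.40 + 16.800 = 34.200 → 34.20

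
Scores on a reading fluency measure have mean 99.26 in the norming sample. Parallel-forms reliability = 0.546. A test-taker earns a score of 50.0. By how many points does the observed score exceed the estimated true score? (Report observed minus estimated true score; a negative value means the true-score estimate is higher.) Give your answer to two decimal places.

T̂ = 0.546(50.0) + 0.454(99.26) = 27.3000 + 45.06404 = 72.3640 → 72.364
X − T̂ = 50.0 − 72.364 = -22.364 → -22.36

-22.36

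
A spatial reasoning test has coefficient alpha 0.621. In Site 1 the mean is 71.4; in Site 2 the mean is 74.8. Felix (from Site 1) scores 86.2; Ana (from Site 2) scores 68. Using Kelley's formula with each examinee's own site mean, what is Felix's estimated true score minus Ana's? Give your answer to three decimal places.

10.014

T̂_Felix = 0.621(86.2) + 0.379(71.4) = 80.59080
T̂_Ana = 0.621(68) + 0.379(74.8) = 70.57720
Difference = 80.59080 − 70.57720 = 10.01360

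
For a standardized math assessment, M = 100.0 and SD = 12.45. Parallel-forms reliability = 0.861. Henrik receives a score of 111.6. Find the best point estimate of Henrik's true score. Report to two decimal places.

T̂ = 0.861(111.6) + 0.139(100.0) = 96.0876 + 13.9000 = 109.988 → 109.99

109.99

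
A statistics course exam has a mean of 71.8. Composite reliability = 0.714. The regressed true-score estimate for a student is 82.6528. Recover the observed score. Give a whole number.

87

T̂ = ρX + (1 − ρ)μ  ⇒  X = (T̂ − (1 − ρ)μ) / ρ
X = (82.6528 − 0.286 × 71.8) / 0.714 = (82.6528 − 20.5348) / 0.714 = 62.1180 / 0.714 = 87.00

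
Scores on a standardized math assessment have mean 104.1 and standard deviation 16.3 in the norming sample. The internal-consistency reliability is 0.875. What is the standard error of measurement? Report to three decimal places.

5.763

SEM = SD · √(1 − ρ) = 16.3 × √0.125 = 16.3 × 0.3536 = 5.7629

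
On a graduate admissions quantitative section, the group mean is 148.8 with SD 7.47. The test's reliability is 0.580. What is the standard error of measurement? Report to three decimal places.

SEM = SD · √(1 − ρ) = 7.47 × √0.420 = 7.47 × 0.6481 = 4.8411

4.841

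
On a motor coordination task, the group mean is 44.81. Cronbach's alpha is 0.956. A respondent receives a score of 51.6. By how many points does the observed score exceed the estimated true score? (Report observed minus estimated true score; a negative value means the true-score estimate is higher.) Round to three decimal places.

Regress the observed score toward the mean by the unreliability: T̂ = 0.956·51.6 + 0.044·44.81 = 49.3296 + 1.97164 = 51.30124.
X − T̂ = 51.6 − 51.3012 = 0.2988 → 0.299

0.299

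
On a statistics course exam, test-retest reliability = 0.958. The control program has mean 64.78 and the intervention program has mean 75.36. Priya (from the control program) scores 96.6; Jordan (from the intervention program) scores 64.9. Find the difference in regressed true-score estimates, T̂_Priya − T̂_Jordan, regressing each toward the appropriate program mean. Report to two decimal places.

T̂_Priya = 0.958(96.6) + 0.042(64.78) = 95.2636
T̂_Jordan = 0.958(64.9) + 0.042(75.36) = 65.3393
Difference = 95.2636 − 65.3393 = 29.9242

29.92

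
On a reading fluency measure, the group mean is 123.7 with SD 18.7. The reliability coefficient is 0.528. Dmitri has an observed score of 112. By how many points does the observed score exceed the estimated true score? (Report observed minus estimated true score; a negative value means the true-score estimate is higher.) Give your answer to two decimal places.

-5.52

T̂ = ρX + (1 − ρ)μ
  = 0.528 × 112 + 0.472 × 123.7
  = 59.136 + 58.3864
  = 117.5224
  ≈ 117.522
X − T̂ = 112 − 117.522 = -5.522 → -5.52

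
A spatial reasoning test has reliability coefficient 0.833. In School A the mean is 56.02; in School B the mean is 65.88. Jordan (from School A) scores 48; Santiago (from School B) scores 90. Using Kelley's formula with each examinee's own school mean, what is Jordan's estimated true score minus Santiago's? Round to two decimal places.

-36.63

T̂_Jordan = 0.833(48) + 0.167(56.02) = 49.3393
T̂_Santiago = 0.833(90) + 0.167(65.88) = 85.9720
Difference = 49.3393 − 85.9720 = -36.6326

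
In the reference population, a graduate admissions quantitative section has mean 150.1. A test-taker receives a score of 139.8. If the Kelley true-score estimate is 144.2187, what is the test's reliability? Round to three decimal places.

0.571

T̂ = ρX + (1 − ρ)μ  ⇒  T̂ − μ = ρ(X − μ)
ρ = (T̂ − μ)/(X − μ) = (144.2187 − 150.1) / (139.8 − 150.1) = -5.8813 / -10.3 = 0.57100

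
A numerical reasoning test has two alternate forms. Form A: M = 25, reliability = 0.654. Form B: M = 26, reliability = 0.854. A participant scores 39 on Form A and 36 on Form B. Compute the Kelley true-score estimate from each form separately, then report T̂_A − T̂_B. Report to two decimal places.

T̂_A = 0.654(39) + 0.346(25) = 34.1560
T̂_B = 0.854(36) + 0.146(26) = 34.5400
T̂_A − T̂_B = -0.3840

-0.38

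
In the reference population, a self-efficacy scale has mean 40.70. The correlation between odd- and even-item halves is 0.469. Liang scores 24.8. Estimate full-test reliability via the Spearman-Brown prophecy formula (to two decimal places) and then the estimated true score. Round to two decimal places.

30.52

Spearman-Brown: ρ = 2r/(1 + r) = 2(0.469)/(1 + 0.469) = 0.9380/1.469 = 0.6385 → 0.64
Kelley's formula gives T̂ = 0.64·24.8 + 0.36·40.70 = 15.872 + 14.6520 = 30.524.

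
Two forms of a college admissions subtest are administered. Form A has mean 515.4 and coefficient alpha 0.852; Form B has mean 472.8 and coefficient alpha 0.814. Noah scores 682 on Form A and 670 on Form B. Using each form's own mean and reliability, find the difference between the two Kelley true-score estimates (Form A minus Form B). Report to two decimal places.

24.02

T̂_A = 0.852(682) + 0.148(515.4) = 657.3432
T̂_B = 0.814(670) + 0.186(472.8) = 633.3208
T̂_A − T̂_B = 24.0224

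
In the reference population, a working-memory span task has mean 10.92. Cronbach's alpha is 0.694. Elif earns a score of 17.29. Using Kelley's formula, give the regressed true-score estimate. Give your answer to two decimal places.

15.34

T̂ = ρX + (1 − ρ)μ
  = 0.694 × 17.29 + 0.306 × 10.92
  = 11.99926 + 3.34152
  = 15.341
  ≈ 15.34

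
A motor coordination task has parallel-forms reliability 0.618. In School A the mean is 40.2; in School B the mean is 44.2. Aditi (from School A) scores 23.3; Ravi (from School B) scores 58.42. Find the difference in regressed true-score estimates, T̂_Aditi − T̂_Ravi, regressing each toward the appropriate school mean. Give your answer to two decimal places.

T̂_Aditi = 0.618(23.3) + 0.382(40.2) = 29.7558
T̂_Ravi = 0.618(58.42) + 0.382(44.2) = 52.9880
Difference = 29.7558 − 52.9880 = -23.2322

-23.23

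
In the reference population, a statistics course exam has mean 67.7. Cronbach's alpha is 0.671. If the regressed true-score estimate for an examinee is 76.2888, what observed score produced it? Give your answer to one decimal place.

T̂ = ρX + (1 − ρ)μ  ⇒  X = (T̂ − (1 − ρ)μ) / ρ
X = (76.2888 − 0.329 × 67.7) / 0.671 = (76.2888 − 22.2733) / 0.671 = 54.0155 / 0.671 = 80.500

80.5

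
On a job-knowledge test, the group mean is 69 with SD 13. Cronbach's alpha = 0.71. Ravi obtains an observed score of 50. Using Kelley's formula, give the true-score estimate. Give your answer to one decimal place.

55.5

T̂ = 0.71(50) + 0.29(69) = 35.50 + 20.01 = 55.51 → 55.5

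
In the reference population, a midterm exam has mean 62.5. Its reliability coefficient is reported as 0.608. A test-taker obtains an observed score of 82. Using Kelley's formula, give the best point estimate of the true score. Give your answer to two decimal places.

74.36

T̂ = 0.608(82) + 0.392(62.5) = 49.856 + 24.5000 = 74.356 → 74.36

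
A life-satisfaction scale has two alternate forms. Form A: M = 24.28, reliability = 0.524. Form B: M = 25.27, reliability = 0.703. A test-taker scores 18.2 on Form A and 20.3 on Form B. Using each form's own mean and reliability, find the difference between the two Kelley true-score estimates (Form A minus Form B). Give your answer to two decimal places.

-0.68

T̂_A = 0.524(18.2) + 0.476(24.28) = 21.0941
T̂_B = 0.703(20.3) + 0.297(25.27) = 21.7761
T̂_A − T̂_B = -0.6820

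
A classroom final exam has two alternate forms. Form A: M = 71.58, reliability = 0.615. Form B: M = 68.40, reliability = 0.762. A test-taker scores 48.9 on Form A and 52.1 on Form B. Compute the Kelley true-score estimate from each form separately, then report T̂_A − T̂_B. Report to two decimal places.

1.65

T̂_A = 0.615(48.9) + 0.385(71.58) = 57.6318
T̂_B = 0.762(52.1) + 0.238(68.40) = 55.9794
T̂_A − T̂_B = 1.6524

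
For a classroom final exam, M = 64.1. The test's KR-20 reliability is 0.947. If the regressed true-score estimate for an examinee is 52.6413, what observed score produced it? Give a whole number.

52

T̂ = ρX + (1 − ρ)μ  ⇒  X = (T̂ − (1 − ρ)μ) / ρ
X = (52.6413 − 0.053 × 64.1) / 0.947 = (52.6413 − 3.3973) / 0.947 = 49.2440 / 0.947 = 52.00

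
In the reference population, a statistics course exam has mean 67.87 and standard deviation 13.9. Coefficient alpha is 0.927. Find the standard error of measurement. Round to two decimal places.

SEM = SD · √(1 − ρ) = 13.9 × √0.073 = 13.9 × 0.2702 = 3.756

3.76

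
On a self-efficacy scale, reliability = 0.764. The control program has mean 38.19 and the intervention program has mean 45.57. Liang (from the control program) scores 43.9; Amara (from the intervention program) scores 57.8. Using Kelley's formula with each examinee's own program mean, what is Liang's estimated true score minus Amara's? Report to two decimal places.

-12.36

T̂_Liang = 0.764(43.9) + 0.236(38.19) = 42.5524
T̂_Amara = 0.764(57.8) + 0.236(45.57) = 54.9137
Difference = 42.5524 − 54.9137 = -12.3613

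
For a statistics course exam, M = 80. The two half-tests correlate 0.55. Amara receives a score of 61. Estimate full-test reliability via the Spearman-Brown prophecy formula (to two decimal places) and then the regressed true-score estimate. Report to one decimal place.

Spearman-Brown: ρ = 2r/(1 + r) = 2(0.55)/(1 + 0.55) = 1.100/1.55 = 0.7097 → 0.71
Weight the observed score by reliability and the mean by (1 − reliability): T̂ = 0.71·61 + 0.29·80 = 43.31 + 23.20 = 66.51.

66.5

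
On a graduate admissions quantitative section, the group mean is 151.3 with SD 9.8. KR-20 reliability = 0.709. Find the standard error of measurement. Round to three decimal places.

5.287

SEM = SD · √(1 − ρ) = 9.8 × √0.291 = 9.8 × 0.5394 = 5.2866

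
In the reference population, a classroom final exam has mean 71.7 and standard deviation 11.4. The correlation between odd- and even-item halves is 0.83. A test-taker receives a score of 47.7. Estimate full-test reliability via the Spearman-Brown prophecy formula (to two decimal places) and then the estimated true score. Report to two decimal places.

49.86

Spearman-Brown: ρ = 2r/(1 + r) = 2(0.83)/(1 + 0.83) = 1.660/1.83 = 0.9071 → 0.91
T̂ = 0.91(47.7) + 0.09(71.7) = 43.407 + 6.453 = 49.860 → 49.86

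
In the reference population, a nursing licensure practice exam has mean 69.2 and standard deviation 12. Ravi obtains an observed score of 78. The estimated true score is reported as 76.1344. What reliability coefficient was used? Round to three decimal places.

0.788

T̂ = ρX + (1 − ρ)μ  ⇒  T̂ − μ = ρ(X − μ)
ρ = (T̂ − μ)/(X − μ) = (76.1344 − 69.2) / (78 − 69.2) = 6.9344 / 8.8 = 0.78800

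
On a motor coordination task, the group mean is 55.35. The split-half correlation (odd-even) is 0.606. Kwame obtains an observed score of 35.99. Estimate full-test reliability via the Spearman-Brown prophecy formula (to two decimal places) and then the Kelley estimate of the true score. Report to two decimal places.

Spearman-Brown: ρ = 2r/(1 + r) = 2(0.606)/(1 + 0.606) = 1.2120/1.606 = 0.7547 → 0.75
Regress the observed score toward the mean by the unreliability: T̂ = 0.75·35.99 + 0.25·55.35 = 26.9925 + 13.8375 = 40.830.

40.83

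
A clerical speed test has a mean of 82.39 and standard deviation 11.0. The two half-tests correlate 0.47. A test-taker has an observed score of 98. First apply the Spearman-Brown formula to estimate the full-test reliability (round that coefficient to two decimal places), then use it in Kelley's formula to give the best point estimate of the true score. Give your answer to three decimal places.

Spearman-Brown: ρ = 2r/(1 + r) = 2(0.47)/(1 + 0.47) = 0.940/1.47 = 0.6395 → 0.64
T̂ = ρX + (1 − ρ)μ
  = 0.64 × 98 + 0.36 × 82.39
  = 62.72 + 29.6604
  = 92.3804
  ≈ 92.380

92.380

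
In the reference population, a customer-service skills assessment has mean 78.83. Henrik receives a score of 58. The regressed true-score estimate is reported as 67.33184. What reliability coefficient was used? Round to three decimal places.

T̂ = ρX + (1 − ρ)μ  ⇒  T̂ − μ = ρ(X − μ)
ρ = (T̂ − μ)/(X − μ) = (67.33184 − 78.83) / (58 − 78.83) = -11.49816 / -20.83 = 0.55200

0.552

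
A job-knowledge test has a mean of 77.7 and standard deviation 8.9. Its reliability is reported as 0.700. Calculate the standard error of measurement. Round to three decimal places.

4.875

SEM = SD · √(1 − ρ) = 8.9 × √0.300 = 8.9 × 0.5477 = 4.8747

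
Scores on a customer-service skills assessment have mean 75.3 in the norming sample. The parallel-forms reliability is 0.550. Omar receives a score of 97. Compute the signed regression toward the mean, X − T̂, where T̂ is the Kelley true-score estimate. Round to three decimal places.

9.765

Regress the observed score toward the mean by the unreliability: T̂ = 0.550·97 + 0.450·75.3 = 53.350 + 33.8850 = 87.23500.
X − T̂ = 97 − 87.2350 = 9.7650 → 9.765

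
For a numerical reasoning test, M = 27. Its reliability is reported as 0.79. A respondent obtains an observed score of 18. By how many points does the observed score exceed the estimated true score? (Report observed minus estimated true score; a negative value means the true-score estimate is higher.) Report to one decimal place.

T̂ = ρX + (1 − ρ)μ
  = 0.79 × 18 + 0.21 × 27
  = 14.22 + 5.67
  = 19.890
  ≈ 19.89
X − T̂ = 18 − 19.89 = -1.89 → -1.9

-1.9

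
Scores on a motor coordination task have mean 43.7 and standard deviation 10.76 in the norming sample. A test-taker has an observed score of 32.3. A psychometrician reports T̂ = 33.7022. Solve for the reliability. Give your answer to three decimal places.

T̂ = ρX + (1 − ρ)μ  ⇒  T̂ − μ = ρ(X − μ)
ρ = (T̂ − μ)/(X − μ) = (33.7022 − 43.7) / (32.3 − 43.7) = -9.9978 / -11.4 = 0.87700

0.877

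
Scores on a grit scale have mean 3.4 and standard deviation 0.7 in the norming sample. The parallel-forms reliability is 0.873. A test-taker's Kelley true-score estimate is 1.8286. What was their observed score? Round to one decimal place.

1.6

T̂ = ρX + (1 − ρ)μ  ⇒  X = (T̂ − (1 − ρ)μ) / ρ
X = (1.8286 − 0.127 × 3.4) / 0.873 = (1.8286 − 0.4318) / 0.873 = 1.3968 / 0.873 = 1.600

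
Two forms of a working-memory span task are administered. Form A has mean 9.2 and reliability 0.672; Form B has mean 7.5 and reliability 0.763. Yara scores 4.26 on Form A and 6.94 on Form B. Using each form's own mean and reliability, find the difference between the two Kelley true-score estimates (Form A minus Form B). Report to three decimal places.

T̂_A = 0.672(4.26) + 0.328(9.2) = 5.88032
T̂_B = 0.763(6.94) + 0.237(7.5) = 7.07272
T̂_A − T̂_B = -1.19240

-1.192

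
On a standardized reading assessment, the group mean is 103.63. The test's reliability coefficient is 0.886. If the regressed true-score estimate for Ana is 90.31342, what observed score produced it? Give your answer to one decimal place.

T̂ = ρX + (1 − ρ)μ  ⇒  X = (T̂ − (1 − ρ)μ) / ρ
X = (90.31342 − 0.114 × 103.63) / 0.886 = (90.31342 − 11.81382) / 0.886 = 78.49960 / 0.886 = 88.600

88.6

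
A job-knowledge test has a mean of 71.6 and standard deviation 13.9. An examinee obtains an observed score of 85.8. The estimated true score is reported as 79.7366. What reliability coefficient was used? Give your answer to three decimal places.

0.573

T̂ = ρX + (1 − ρ)μ  ⇒  T̂ − μ = ρ(X − μ)
ρ = (T̂ − μ)/(X − μ) = (79.7366 − 71.6) / (85.8 − 71.6) = 8.1366 / 14.2 = 0.57300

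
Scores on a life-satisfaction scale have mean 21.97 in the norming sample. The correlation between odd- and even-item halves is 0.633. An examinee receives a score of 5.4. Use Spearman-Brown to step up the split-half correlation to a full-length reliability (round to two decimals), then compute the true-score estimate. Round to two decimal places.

9.05

Spearman-Brown: ρ = 2r/(1 + r) = 2(0.633)/(1 + 0.633) = 1.2660/1.633 = 0.7753 → 0.78
Regress the observed score toward the mean by the unreliability: T̂ = 0.78·5.4 + 0.22·21.97 = 4.212 + 4.8334 = 9.045.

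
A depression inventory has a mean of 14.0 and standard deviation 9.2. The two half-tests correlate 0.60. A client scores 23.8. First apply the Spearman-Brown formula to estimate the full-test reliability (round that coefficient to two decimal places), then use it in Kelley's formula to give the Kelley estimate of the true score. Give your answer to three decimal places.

21.350

Spearman-Brown: ρ = 2r/(1 + r) = 2(0.60)/(1 + 0.60) = 1.200/1.60 = 0.7500 → 0.75
T̂ = 0.75(23.8) + 0.25(14.0) = 17.850 + 3.500 = 21.3500 → 21.350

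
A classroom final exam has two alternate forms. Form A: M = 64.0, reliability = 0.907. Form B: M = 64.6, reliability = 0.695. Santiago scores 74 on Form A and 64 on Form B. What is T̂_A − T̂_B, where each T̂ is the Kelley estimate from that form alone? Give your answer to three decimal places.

8.887

T̂_A = 0.907(74) + 0.093(64.0) = 73.07000
T̂_B = 0.695(64) + 0.305(64.6) = 64.18300
T̂_A − T̂_B = 8.88700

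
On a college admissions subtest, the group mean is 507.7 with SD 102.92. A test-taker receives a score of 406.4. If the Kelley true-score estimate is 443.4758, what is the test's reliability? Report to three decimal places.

0.634

T̂ = ρX + (1 − ρ)μ  ⇒  T̂ − μ = ρ(X − μ)
ρ = (T̂ − μ)/(X − μ) = (443.4758 − 507.7) / (406.4 − 507.7) = -64.2242 / -101.3 = 0.63400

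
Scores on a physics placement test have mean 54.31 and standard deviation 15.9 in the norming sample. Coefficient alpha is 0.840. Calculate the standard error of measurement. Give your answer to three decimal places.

SEM = SD · √(1 − ρ) = 15.9 × √0.160 = 15.9 × 0.4000 = 6.3600

6.360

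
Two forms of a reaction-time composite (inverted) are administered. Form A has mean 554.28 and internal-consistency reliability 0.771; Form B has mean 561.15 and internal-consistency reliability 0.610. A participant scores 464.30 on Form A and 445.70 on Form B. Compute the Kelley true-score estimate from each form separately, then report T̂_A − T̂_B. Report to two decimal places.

-5.82

T̂_A = 0.771(464.30) + 0.229(554.28) = 484.9054
T̂_B = 0.610(445.70) + 0.390(561.15) = 490.7255
T̂_A − T̂_B = -5.8201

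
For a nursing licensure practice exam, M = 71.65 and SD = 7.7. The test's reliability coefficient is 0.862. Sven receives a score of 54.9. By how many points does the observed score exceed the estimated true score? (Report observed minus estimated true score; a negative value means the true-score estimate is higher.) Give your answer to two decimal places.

T̂ = ρX + (1 − ρ)μ
  = 0.862 × 54.9 + 0.138 × 71.65
  = 47.3238 + 9.88770
  = 57.2115
  ≈ 57.212
X − T̂ = 54.9 − 57.212 = -2.312 → -2.31

-2.31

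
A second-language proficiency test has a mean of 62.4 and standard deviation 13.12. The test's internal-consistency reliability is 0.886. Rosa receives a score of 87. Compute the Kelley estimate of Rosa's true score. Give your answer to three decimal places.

84.196

T̂ = 0.886(87) + 0.114(62.4) = 77.082 + 7.1136 = 84.1956 → 84.196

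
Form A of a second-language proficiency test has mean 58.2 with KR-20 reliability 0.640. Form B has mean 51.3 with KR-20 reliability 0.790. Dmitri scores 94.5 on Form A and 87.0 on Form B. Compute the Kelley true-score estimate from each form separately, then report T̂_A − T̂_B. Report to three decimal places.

1.929

T̂_A = 0.640(94.5) + 0.360(58.2) = 81.43200
T̂_B = 0.790(87.0) + 0.210(51.3) = 79.50300
T̂_A − T̂_B = 1.92900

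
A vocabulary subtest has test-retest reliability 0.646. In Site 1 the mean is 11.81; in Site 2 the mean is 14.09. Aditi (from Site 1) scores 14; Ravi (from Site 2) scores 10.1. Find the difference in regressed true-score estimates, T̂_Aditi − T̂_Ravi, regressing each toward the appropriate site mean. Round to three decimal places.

T̂_Aditi = 0.646(14) + 0.354(11.81) = 13.22474
T̂_Ravi = 0.646(10.1) + 0.354(14.09) = 11.51246
Difference = 13.22474 − 11.51246 = 1.71228

1.712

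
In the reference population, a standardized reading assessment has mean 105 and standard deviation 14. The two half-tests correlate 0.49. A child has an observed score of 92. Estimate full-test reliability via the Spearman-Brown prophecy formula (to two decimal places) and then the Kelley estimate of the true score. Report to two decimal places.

Spearman-Brown: ρ = 2r/(1 + r) = 2(0.49)/(1 + 0.49) = 0.980/1.49 = 0.6577 → 0.66
T̂ = ρX + (1 − ρ)μ
  = 0.66 × 92 + 0.34 × 105
  = 60.72 + 35.70
  = 96.420
  ≈ 96.42

96.42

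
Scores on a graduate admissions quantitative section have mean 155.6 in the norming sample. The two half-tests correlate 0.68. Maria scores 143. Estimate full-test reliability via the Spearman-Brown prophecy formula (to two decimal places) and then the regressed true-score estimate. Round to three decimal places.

Spearman-Brown: ρ = 2r/(1 + r) = 2(0.68)/(1 + 0.68) = 1.360/1.68 = 0.8095 → 0.81
T̂ = ρX + (1 − ρ)μ
  = 0.81 × 143 + 0.19 × 155.6
  = 115.83 + 29.564
  = 145.3940
  ≈ 145.394

145.394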